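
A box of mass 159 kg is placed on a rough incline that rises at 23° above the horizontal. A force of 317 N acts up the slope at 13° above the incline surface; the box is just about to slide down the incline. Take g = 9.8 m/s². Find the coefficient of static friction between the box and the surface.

On the verge of sliding down the incline, friction is at its maximum μN and acts up the slope.
Perpendicular to incline: N = W cos 23° − P sin 13° = 1434 − 71.31 = 1363 N.
Along incline: P cos 13° + μN = W sin 23° → μ = (W sin 23° − P cos 13°) / N = 0.2201.

μ ≈ 0.220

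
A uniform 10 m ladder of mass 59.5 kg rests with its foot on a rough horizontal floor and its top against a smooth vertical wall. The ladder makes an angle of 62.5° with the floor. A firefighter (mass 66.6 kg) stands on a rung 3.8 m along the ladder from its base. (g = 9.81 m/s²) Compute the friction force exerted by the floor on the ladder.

Torques about the foot: N_wall · 10 sin 62.5° = 59.5×9.81×5 cos 62.5° + 66.6×9.81×3.8 cos 62.5° → N_wall = 281.17 N.
ΣF_x = 0: f_floor = N_wall = 281.17 N.

f ≈ 281 N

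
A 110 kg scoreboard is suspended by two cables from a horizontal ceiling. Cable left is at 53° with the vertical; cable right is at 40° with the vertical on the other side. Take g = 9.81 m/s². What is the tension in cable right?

Angles from the horizontal: cable left is 90° − 53° = 37°, cable right is 90° − 40° = 50°.
Weight W = 110 × 9.81 = 1079 N acts straight down.
Horizontal: T_left cos 37° = T_right cos 50°  →  T_left = 0.8049 T_right.
Vertical: T_left sin 37° + T_right sin 50° = 1079.
Substituting the horizontal relation into the vertical equation gives 1.25 T_right = 1079, so T_right = 863 N.

T_right ≈ 863 N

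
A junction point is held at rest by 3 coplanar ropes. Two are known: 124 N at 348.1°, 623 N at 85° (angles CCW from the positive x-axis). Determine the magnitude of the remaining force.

Sum the known components: ΣF_x = 175.6 N, ΣF_y = 595.1 N.
For equilibrium the remaining force must supply (−ΣF_x, −ΣF_y) = (-175.6, -595.1) N.
Magnitude = √((-175.6)² + (-595.1)²) = 620.4 N; direction = atan2(-595.1, -175.6) = 253.6°.

F ≈ 620 N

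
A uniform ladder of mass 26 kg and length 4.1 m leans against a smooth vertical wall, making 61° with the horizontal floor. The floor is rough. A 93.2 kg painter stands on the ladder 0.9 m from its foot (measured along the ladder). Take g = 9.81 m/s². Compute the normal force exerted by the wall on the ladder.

Torques about the foot: N_wall · 4.1 sin 61° = 26×9.81×2.05 cos 61° + 93.2×9.81×0.9 cos 61° → N_wall = 181.94 N.

N_wall ≈ 182 N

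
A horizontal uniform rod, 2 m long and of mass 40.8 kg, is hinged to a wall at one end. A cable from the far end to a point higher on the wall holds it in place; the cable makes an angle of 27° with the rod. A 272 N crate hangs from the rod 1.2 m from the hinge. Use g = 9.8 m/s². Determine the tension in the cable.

Take torques about the hinge: T sin 27° · 2 = 40.8×9.8×1 + 272×1.2 = 726.24 N·m.
So T = 726.24 / (0.4540 × 2) = 799.84 N.

T ≈ 800 N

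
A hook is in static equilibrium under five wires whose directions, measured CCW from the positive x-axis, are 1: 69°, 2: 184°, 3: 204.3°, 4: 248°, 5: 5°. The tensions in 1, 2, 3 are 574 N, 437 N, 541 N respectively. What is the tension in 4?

Resolve: ΣF_x = 574 cos 69° + 437 cos 184° + 541 cos 204.3° + T_4 cos 248° + T_5 cos 5° = 0.
        ΣF_y = 574 sin 69° + 437 sin 184° + 541 sin 204.3° + T_4 sin 248° + T_5 sin 5° = 0.
The known terms sum to (-723.3, 282.8) N, so -0.3746 T_4 + 0.9962 T_5 = 723.3 and -0.9272 T_4 + 0.0872 T_5 = -282.8.
Solving simultaneously: T_4 = 386.9 N, T_5 = 871.6 N.

T_4 ≈ 387 N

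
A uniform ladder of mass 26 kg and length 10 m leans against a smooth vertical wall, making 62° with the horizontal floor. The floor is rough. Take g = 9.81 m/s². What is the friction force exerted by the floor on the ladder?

Torques about the foot: N_wall · 10 sin 62° = 26×9.81×5 cos 62° → N_wall = 67.809 N.
ΣF_x = 0: f_floor = N_wall = 67.809 N.

f ≈ 67.8 N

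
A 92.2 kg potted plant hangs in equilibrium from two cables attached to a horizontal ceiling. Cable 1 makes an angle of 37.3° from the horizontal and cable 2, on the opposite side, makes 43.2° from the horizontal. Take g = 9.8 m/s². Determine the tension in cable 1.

T_1 ≈ 668 N

Weight W = 92.2 × 9.8 = 903.6 N acts straight down.
Horizontal: T_1 cos 37.3° = T_2 cos 43.2°  →  T_2 = 1.091 T_1.
Vertical: T_1 sin 37.3° + T_2 sin 43.2° = 903.6.
Substituting the horizontal relation into the vertical equation gives 1.353 T_1 = 903.6, so T_1 = 667.8 N.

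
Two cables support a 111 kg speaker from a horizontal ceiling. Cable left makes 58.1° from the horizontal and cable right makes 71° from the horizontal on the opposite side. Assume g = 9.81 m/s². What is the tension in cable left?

Weight W = 111 × 9.81 = 1089 N acts straight down.
Horizontal: T_left cos 58.1° = T_right cos 71°  →  T_right = 1.623 T_left.
Vertical: T_left sin 58.1° + T_right sin 71° = 1089.
Substituting the horizontal relation into the vertical equation gives 2.384 T_left = 1089, so T_left = 456.8 N.

T_left ≈ 457 N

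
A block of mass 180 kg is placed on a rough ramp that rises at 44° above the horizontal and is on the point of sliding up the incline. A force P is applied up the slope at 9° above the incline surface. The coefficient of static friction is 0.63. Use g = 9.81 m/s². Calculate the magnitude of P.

P ≈ 1870 N

On the verge of sliding up the incline, friction equals μN and acts down the slope.
Perpendicular: N + P sin 9° = W cos 44° = 1270 N.
Along incline: P cos 9° = W sin 44° + μN  with W sin 44° = 1227 N.
Solving the pair for P and N: P = 1866 N, N = 978.3 N (and f = μN = 616.3 N).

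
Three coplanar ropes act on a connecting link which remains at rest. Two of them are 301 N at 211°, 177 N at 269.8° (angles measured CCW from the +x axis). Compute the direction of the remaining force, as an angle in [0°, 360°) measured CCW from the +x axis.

Sum the known components: ΣF_x = -258.6 N, ΣF_y = -332 N.
For equilibrium the remaining force must supply (−ΣF_x, −ΣF_y) = (258.6, 332) N.
Magnitude = √((258.6)² + (332)²) = 420.9 N; direction = atan2(332, 258.6) = 52.1°.

θ ≈ 52.1°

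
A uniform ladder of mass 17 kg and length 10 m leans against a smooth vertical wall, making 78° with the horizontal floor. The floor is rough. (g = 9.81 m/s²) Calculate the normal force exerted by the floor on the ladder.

ΣF_y = 0: N_floor = 17×9.81 = 166.77 N.

N_floor ≈ 167 N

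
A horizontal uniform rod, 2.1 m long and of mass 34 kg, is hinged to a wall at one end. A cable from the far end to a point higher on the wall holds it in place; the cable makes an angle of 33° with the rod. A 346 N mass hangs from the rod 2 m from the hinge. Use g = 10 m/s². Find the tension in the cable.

Take torques about the hinge: T sin 33° · 2.1 = 34×10×1.05 + 346×2 = 1049 N·m.
So T = 1049 / (0.5446 × 2.1) = 917.16 N.

T ≈ 917 N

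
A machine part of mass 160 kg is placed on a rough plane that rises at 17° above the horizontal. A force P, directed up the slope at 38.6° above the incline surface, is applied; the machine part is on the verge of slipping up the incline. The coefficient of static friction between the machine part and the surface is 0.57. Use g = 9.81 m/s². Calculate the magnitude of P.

P ≈ 1160 N

On the verge of sliding up the incline, friction equals μN and acts down the slope.
Perpendicular: N + P sin 38.6° = W cos 17° = 1501 N.
Along incline: P cos 38.6° = W sin 17° + μN  with W sin 17° = 458.9 N.
Solving the pair for P and N: P = 1156 N, N = 779.8 N (and f = μN = 444.5 N).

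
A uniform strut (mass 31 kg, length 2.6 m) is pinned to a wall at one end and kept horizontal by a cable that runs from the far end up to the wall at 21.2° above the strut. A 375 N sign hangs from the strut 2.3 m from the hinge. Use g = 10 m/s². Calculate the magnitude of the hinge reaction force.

Take torques about the hinge: T sin 21.2° · 2.6 = 31×10×1.3 + 375×2.3 = 1265.5 N·m.
So T = 1265.5 / (0.3616 × 2.6) = 1346 N.
ΣF_x = 0: H_x = T cos 21.2° = 1254.9 N.
ΣF_y = 0: H_y = (31×10 + 375) − T sin 21.2° = 685 − 486.73 = 198.27 N.
|H| = √(H_x² + H_y²) = √((1254.9)² + (198.27)²) = 1270.4 N.

|H| ≈ 1270 N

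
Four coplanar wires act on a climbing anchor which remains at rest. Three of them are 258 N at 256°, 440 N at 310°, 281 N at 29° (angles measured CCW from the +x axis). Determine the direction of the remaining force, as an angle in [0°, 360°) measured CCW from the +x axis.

θ ≈ 136°

Sum the known components: ΣF_x = 466.2 N, ΣF_y = -451.2 N.
For equilibrium the remaining force must supply (−ΣF_x, −ΣF_y) = (-466.2, 451.2) N.
Magnitude = √((-466.2)² + (451.2)²) = 648.7 N; direction = atan2(451.2, -466.2) = 135.9°.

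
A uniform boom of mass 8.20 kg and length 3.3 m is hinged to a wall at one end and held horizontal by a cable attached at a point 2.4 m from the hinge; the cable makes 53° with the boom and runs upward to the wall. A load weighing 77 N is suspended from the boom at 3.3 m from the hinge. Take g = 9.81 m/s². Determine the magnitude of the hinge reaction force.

Take torques about the hinge: T sin 53° · 2.4 = 8.20×9.81×1.65 + 77×3.3 = 386.83 N·m.
So T = 386.83 / (0.7986 × 2.4) = 201.82 N.
ΣF_x = 0: H_x = T cos 53° = 121.46 N.
ΣF_y = 0: H_y = (8.20×9.81 + 77) − T sin 53° = 157.44 − 161.18 = -3.7369 N.
|H| = √(H_x² + H_y²) = √((121.46)² + (-3.7369)²) = 121.51 N.

|H| ≈ 122 N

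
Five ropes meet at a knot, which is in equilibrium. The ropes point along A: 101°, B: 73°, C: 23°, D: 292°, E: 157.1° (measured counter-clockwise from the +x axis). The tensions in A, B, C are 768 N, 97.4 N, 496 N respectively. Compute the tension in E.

T_E ≈ 994 N

Resolve: ΣF_x = 768 cos 101° + 97.4 cos 73° + 496 cos 23° + T_D cos 292° + T_E cos 157.1° = 0.
        ΣF_y = 768 sin 101° + 97.4 sin 73° + 496 sin 23° + T_D sin 292° + T_E sin 157.1° = 0.
The known terms sum to (338.5, 1041) N, so 0.3746 T_D − 0.9212 T_E = -338.5 and -0.9272 T_D + 0.3891 T_E = -1041.
Solving simultaneously: T_D = 1540 N, T_E = 993.5 N.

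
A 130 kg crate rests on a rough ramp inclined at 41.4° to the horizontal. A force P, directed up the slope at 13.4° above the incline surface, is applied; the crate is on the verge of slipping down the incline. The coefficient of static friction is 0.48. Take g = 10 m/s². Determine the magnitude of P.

P ≈ 455 N

On the verge of sliding down the incline, friction equals μN and acts up the slope.
Perpendicular: N + P sin 13.4° = W cos 41.4° = 975.1 N.
Along incline: P cos 13.4° + μN = W sin 41.4° with W sin 41.4° = 859.7 N.
Solving the pair for P and N: P = 454.6 N, N = 869.8 N (and f = μN = 417.5 N).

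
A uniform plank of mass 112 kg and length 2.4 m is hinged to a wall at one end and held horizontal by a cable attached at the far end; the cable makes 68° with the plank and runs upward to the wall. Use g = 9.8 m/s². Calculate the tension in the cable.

T ≈ 592 N

Take torques about the hinge: T sin 68° · 2.4 = 112×9.8×1.2 = 1317.1 N·m.
So T = 1317.1 / (0.9272 × 2.4) = 591.9 N.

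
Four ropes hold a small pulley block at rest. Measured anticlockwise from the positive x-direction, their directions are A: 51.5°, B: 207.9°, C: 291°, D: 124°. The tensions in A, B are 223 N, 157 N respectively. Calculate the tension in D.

Resolve: ΣF_x = 223 cos 51.5° + 157 cos 207.9° + T_C cos 291° + T_D cos 124° = 0.
        ΣF_y = 223 sin 51.5° + 157 sin 207.9° + T_C sin 291° + T_D sin 124° = 0.
The known terms sum to (0.06956, 101.1) N, so 0.3584 T_C − 0.5592 T_D = -0.06956 and -0.9336 T_C + 0.8290 T_D = -101.1.
Solving simultaneously: T_C = 251.5 N, T_D = 161.3 N.

T_D ≈ 161 N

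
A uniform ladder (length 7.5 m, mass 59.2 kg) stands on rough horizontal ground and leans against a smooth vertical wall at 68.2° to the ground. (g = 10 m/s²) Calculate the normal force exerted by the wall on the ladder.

N_wall ≈ 118 N

Torques about the foot: N_wall · 7.5 sin 68.2° = 59.2×10×3.75 cos 68.2° → N_wall = 118.39 N.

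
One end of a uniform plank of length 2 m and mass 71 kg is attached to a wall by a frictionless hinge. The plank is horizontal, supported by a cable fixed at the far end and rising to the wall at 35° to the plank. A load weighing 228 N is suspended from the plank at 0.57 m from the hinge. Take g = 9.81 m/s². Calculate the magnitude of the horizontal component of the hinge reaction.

H_x ≈ 590 N

Take torques about the hinge: T sin 35° · 2 = 71×9.81×1 + 228×0.57 = 826.47 N·m.
So T = 826.47 / (0.5736 × 2) = 720.45 N.
ΣF_x = 0: H_x = T cos 35° = 590.16 N.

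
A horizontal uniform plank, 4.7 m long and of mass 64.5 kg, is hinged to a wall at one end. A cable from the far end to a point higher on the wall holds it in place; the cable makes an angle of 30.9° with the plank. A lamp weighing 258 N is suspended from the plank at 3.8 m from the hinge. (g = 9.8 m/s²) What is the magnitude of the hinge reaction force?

|H| ≈ 950 N

Take torques about the hinge: T sin 30.9° · 4.7 = 64.5×9.8×2.35 + 258×3.8 = 2465.8 N·m.
So T = 2465.8 / (0.5135 × 4.7) = 1021.6 N.
ΣF_x = 0: H_x = T cos 30.9° = 876.62 N.
ΣF_y = 0: H_y = (64.5×9.8 + 258) − T sin 30.9° = 890.1 − 524.65 = 365.45 N.
|H| = √(H_x² + H_y²) = √((876.62)² + (365.45)²) = 949.75 N.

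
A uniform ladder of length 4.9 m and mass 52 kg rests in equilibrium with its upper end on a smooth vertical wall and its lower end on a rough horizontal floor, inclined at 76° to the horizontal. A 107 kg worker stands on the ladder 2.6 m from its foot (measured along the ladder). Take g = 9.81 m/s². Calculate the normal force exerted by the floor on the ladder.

N_floor ≈ 1560 N

ΣF_y = 0: N_floor = 52×9.81 + 107×9.81 = 1559.8 N.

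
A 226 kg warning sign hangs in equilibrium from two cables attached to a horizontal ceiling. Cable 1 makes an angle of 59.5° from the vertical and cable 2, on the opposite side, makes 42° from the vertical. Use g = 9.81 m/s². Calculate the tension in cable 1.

T_1 ≈ 1510 N

Angles from the horizontal: cable 1 is 90° − 59.5° = 30.5°, cable 2 is 90° − 42° = 48°.
Weight W = 226 × 9.81 = 2217 N acts straight down.
Horizontal: T_1 cos 30.5° = T_2 cos 48°  →  T_2 = 1.288 T_1.
Vertical: T_1 sin 30.5° + T_2 sin 48° = 2217.
Substituting the horizontal relation into the vertical equation gives 1.464 T_1 = 2217, so T_1 = 1514 N.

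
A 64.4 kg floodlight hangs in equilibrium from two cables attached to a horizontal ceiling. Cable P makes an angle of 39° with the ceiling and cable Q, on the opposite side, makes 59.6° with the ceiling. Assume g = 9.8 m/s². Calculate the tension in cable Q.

Weight W = 64.4 × 9.8 = 631.1 N acts straight down.
Horizontal: T_P cos 39° = T_Q cos 59.6°  →  T_P = 0.6511 T_Q.
Vertical: T_P sin 39° + T_Q sin 59.6° = 631.1.
Substituting the horizontal relation into the vertical equation gives 1.272 T_Q = 631.1, so T_Q = 496 N.

T_Q ≈ 496 N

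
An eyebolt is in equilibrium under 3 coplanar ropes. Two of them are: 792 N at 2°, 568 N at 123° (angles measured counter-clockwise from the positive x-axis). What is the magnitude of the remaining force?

F ≈ 697 N

Sum the known components: ΣF_x = 482.2 N, ΣF_y = 504 N.
For equilibrium the remaining force must supply (−ΣF_x, −ΣF_y) = (-482.2, -504) N.
Magnitude = √((-482.2)² + (-504)²) = 697.5 N; direction = atan2(-504, -482.2) = 226.3°.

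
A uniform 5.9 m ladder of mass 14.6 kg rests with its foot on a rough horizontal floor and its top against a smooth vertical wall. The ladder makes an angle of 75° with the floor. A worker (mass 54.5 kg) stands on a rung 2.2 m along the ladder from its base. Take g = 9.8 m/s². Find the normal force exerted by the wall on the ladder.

Torques about the foot: N_wall · 5.9 sin 75° = 14.6×9.8×2.95 cos 75° + 54.5×9.8×2.2 cos 75° → N_wall = 72.533 N.

N_wall ≈ 72.5 N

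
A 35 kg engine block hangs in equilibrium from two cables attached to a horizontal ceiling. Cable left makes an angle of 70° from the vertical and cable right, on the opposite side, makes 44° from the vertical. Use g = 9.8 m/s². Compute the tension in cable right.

Angles from the horizontal: cable left is 90° − 70° = 20°, cable right is 90° − 44° = 46°.
Weight W = 35 × 9.8 = 343 N acts straight down.
Horizontal: T_left cos 20° = T_right cos 46°  →  T_left = 0.7392 T_right.
Vertical: T_left sin 20° + T_right sin 46° = 343.
Substituting the horizontal relation into the vertical equation gives 0.9722 T_right = 343, so T_right = 352.8 N.

T_right ≈ 353 N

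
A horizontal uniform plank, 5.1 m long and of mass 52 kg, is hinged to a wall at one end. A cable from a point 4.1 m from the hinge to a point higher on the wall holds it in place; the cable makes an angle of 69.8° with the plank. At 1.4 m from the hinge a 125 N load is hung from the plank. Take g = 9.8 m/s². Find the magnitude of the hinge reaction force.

|H| ≈ 305 N

Take torques about the hinge: T sin 69.8° · 4.1 = 52×9.8×2.55 + 125×1.4 = 1474.5 N·m.
So T = 1474.5 / (0.9385 × 4.1) = 383.2 N.
ΣF_x = 0: H_x = T cos 69.8° = 132.32 N.
ΣF_y = 0: H_y = (52×9.8 + 125) − T sin 69.8° = 634.6 − 359.63 = 274.97 N.
|H| = √(H_x² + H_y²) = √((132.32)² + (274.97)²) = 305.15 N.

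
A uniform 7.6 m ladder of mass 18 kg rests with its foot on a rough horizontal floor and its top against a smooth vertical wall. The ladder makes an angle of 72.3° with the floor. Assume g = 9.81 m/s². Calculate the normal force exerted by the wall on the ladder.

N_wall ≈ 28.2 N

Torques about the foot: N_wall · 7.6 sin 72.3° = 18×9.81×3.8 cos 72.3° → N_wall = 28.177 N.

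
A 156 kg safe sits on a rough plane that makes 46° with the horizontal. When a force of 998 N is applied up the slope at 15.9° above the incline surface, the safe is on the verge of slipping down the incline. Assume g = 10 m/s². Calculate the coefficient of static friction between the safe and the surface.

μ ≈ 0.200

On the verge of sliding down the incline, friction is at its maximum μN and acts up the slope.
Perpendicular to incline: N = W cos 46° − P sin 15.9° = 1084 − 273.4 = 810.3 N.
Along incline: P cos 15.9° + μN = W sin 46° → μ = (W sin 46° − P cos 15.9°) / N = 0.2004.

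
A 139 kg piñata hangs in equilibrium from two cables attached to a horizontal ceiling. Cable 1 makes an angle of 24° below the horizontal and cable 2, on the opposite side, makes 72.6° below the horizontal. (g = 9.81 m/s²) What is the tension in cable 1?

T_1 ≈ 410 N

Weight W = 139 × 9.81 = 1364 N acts straight down.
Horizontal: T_1 cos 24° = T_2 cos 72.6°  →  T_2 = 3.055 T_1.
Vertical: T_1 sin 24° + T_2 sin 72.6° = 1364.
Substituting the horizontal relation into the vertical equation gives 3.322 T_1 = 1364, so T_1 = 410.5 N.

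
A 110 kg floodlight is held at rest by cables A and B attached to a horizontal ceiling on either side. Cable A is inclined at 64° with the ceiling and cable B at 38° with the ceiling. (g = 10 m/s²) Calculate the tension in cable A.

Weight W = 110 × 10 = 1100 N acts straight down.
Horizontal: T_A cos 64° = T_B cos 38°  →  T_B = 0.5563 T_A.
Vertical: T_A sin 64° + T_B sin 38° = 1100.
Substituting the horizontal relation into the vertical equation gives 1.241 T_A = 1100, so T_A = 886.2 N.

T_A ≈ 886 N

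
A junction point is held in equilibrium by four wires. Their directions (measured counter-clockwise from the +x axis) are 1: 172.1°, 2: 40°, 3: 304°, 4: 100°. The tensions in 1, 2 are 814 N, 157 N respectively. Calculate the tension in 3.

Resolve: ΣF_x = 814 cos 172.1° + 157 cos 40° + T_3 cos 304° + T_4 cos 100° = 0.
        ΣF_y = 814 sin 172.1° + 157 sin 40° + T_3 sin 304° + T_4 sin 100° = 0.
The known terms sum to (-686, 212.8) N, so 0.5592 T_3 − 0.1736 T_4 = 686 and -0.8290 T_3 + 0.9848 T_4 = -212.8.
Solving simultaneously: T_3 = 1570 N, T_4 = 1106 N.

T_3 ≈ 1570 N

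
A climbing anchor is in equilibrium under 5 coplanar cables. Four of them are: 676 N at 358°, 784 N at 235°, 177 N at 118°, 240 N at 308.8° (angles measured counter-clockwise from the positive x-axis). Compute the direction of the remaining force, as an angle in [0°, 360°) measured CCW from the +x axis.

θ ≈ 113°

Sum the known components: ΣF_x = 293.2 N, ΣF_y = -696.6 N.
For equilibrium the remaining force must supply (−ΣF_x, −ΣF_y) = (-293.2, 696.6) N.
Magnitude = √((-293.2)² + (696.6)²) = 755.8 N; direction = atan2(696.6, -293.2) = 112.8°.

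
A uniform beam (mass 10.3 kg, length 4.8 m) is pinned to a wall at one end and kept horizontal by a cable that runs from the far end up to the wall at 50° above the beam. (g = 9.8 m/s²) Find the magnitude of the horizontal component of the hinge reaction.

H_x ≈ 42.3 N

Take torques about the hinge: T sin 50° · 4.8 = 10.3×9.8×2.4 = 242.26 N·m.
So T = 242.26 / (0.7660 × 4.8) = 65.884 N.
ΣF_x = 0: H_x = T cos 50° = 42.349 N.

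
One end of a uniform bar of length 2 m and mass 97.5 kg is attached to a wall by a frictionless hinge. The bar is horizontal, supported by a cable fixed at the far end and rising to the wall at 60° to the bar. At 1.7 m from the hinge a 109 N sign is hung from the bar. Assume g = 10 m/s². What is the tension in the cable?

T ≈ 670 N

Take torques about the hinge: T sin 60° · 2 = 97.5×10×1 + 109×1.7 = 1160.3 N·m.
So T = 1160.3 / (0.8660 × 2) = 669.9 N.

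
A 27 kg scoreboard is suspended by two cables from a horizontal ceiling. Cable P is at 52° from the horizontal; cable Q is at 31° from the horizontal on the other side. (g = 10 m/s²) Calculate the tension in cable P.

T_P ≈ 233 N

Weight W = 27 × 10 = 270 N acts straight down.
Horizontal: T_P cos 52° = T_Q cos 31°  →  T_Q = 0.7183 T_P.
Vertical: T_P sin 52° + T_Q sin 31° = 270.
Substituting the horizontal relation into the vertical equation gives 1.158 T_P = 270, so T_P = 233.2 N.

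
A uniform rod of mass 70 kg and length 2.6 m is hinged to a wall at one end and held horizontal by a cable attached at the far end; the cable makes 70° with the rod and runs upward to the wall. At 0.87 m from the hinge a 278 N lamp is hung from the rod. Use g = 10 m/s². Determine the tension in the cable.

T ≈ 471 N

Take torques about the hinge: T sin 70° · 2.6 = 70×10×1.3 + 278×0.87 = 1151.9 N·m.
So T = 1151.9 / (0.9397 × 2.6) = 471.46 N.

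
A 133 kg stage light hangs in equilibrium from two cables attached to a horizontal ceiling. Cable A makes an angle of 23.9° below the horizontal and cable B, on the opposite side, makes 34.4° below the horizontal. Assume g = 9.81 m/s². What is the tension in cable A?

T_A ≈ 1270 N

Weight W = 133 × 9.81 = 1305 N acts straight down.
Horizontal: T_A cos 23.9° = T_B cos 34.4°  →  T_B = 1.108 T_A.
Vertical: T_A sin 23.9° + T_B sin 34.4° = 1305.
Substituting the horizontal relation into the vertical equation gives 1.031 T_A = 1305, so T_A = 1265 N.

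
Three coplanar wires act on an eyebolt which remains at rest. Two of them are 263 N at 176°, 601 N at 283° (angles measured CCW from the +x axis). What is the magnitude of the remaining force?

F ≈ 581 N

Sum the known components: ΣF_x = -127.2 N, ΣF_y = -567.3 N.
For equilibrium the remaining force must supply (−ΣF_x, −ΣF_y) = (127.2, 567.3) N.
Magnitude = √((127.2)² + (567.3)²) = 581.3 N; direction = atan2(567.3, 127.2) = 77.4°.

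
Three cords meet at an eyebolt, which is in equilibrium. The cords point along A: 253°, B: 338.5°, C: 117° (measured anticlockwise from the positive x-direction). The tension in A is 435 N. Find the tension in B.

T_B ≈ 456 N

Resolve: ΣF_x = 435 cos 253° + T_B cos 338.5° + T_C cos 117° = 0.
        ΣF_y = 435 sin 253° + T_B sin 338.5° + T_C sin 117° = 0.
The known terms sum to (-127.2, -416) N, so 0.9304 T_B − 0.4540 T_C = 127.2 and -0.3665 T_B + 0.8910 T_C = 416.
Solving simultaneously: T_B = 456 N, T_C = 654.5 N.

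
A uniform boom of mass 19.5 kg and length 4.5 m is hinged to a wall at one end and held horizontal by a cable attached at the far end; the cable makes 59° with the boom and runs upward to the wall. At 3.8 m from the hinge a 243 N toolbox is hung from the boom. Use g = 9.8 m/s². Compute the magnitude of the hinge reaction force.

Take torques about the hinge: T sin 59° · 4.5 = 19.5×9.8×2.25 + 243×3.8 = 1353.4 N·m.
So T = 1353.4 / (0.8572 × 4.5) = 350.86 N.
ΣF_x = 0: H_x = T cos 59° = 180.71 N.
ΣF_y = 0: H_y = (19.5×9.8 + 243) − T sin 59° = 434.1 − 300.75 = 133.35 N.
|H| = √(H_x² + H_y²) = √((180.71)² + (133.35)²) = 224.58 N.

|H| ≈ 225 N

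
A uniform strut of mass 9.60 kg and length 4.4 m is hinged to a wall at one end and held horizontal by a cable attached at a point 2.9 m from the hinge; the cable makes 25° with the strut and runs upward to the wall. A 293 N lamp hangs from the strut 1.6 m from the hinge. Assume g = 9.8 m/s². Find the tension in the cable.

Take torques about the hinge: T sin 25° · 2.9 = 9.60×9.8×2.2 + 293×1.6 = 675.78 N·m.
So T = 675.78 / (0.4226 × 2.9) = 551.39 N.

T ≈ 551 N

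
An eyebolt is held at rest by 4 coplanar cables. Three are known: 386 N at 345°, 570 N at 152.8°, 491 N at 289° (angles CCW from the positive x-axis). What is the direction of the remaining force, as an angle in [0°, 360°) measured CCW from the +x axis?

Sum the known components: ΣF_x = 25.73 N, ΣF_y = -303.6 N.
For equilibrium the remaining force must supply (−ΣF_x, −ΣF_y) = (-25.73, 303.6) N.
Magnitude = √((-25.73)² + (303.6)²) = 304.7 N; direction = atan2(303.6, -25.73) = 94.8°.

θ ≈ 94.8°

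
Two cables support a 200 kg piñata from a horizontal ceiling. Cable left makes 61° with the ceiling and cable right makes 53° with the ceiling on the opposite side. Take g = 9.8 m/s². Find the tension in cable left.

T_left ≈ 1290 N

Weight W = 200 × 9.8 = 1960 N acts straight down.
Horizontal: T_left cos 61° = T_right cos 53°  →  T_right = 0.8056 T_left.
Vertical: T_left sin 61° + T_right sin 53° = 1960.
Substituting the horizontal relation into the vertical equation gives 1.518 T_left = 1960, so T_left = 1291 N.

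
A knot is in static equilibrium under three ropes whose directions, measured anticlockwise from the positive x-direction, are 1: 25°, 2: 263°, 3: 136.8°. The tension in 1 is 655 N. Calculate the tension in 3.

Resolve: ΣF_x = 655 cos 25° + T_2 cos 263° + T_3 cos 136.8° = 0.
        ΣF_y = 655 sin 25° + T_2 sin 263° + T_3 sin 136.8° = 0.
The known terms sum to (593.6, 276.8) N, so -0.1219 T_2 − 0.7290 T_3 = -593.6 and -0.9925 T_2 + 0.6845 T_3 = -276.8.
Solving simultaneously: T_2 = 753.6 N, T_3 = 688.4 N.

T_3 ≈ 688 N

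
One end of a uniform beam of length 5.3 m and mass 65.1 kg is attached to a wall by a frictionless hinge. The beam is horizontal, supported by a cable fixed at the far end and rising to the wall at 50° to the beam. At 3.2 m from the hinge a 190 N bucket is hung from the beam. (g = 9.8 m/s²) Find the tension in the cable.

Take torques about the hinge: T sin 50° · 5.3 = 65.1×9.8×2.65 + 190×3.2 = 2298.6 N·m.
So T = 2298.6 / (0.7660 × 5.3) = 566.16 N.

T ≈ 566 N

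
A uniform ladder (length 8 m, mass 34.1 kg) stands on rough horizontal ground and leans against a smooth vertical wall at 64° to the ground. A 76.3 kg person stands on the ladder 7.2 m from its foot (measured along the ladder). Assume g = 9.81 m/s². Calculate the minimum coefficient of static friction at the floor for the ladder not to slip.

μ_min ≈ 0.379

ΣF_y = 0: N_floor = 34.1×9.81 + 76.3×9.81 = 1083 N.
Torques about the foot: N_wall · 8 sin 64° = 34.1×9.81×4 cos 64° + 76.3×9.81×7.2 cos 64° → N_wall = 410.14 N.
ΣF_x = 0: f_floor = N_wall = 410.14 N.
μ_min = f_floor / N_floor = 410.14 / 1083 = 0.3787.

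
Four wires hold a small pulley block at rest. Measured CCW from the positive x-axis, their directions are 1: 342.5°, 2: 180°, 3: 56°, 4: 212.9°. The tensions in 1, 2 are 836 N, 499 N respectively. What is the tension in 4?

Resolve: ΣF_x = 836 cos 342.5° + 499 cos 180° + T_3 cos 56° + T_4 cos 212.9° = 0.
        ΣF_y = 836 sin 342.5° + 499 sin 180° + T_3 sin 56° + T_4 sin 212.9° = 0.
The known terms sum to (298.3, -251.4) N, so 0.5592 T_3 − 0.8396 T_4 = -298.3 and 0.8290 T_3 − 0.5432 T_4 = 251.4.
Solving simultaneously: T_3 = 951 N, T_4 = 988.6 N.

T_4 ≈ 989 N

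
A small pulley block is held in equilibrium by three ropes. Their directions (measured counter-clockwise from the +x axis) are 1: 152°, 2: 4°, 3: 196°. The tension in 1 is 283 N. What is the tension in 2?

T_2 ≈ 946 N

Resolve: ΣF_x = 283 cos 152° + T_2 cos 4° + T_3 cos 196° = 0.
        ΣF_y = 283 sin 152° + T_2 sin 4° + T_3 sin 196° = 0.
The known terms sum to (-249.9, 132.9) N, so 0.9976 T_2 − 0.9613 T_3 = 249.9 and 0.0698 T_2 − 0.2756 T_3 = -132.9.
Solving simultaneously: T_2 = 945.5 N, T_3 = 721.3 N.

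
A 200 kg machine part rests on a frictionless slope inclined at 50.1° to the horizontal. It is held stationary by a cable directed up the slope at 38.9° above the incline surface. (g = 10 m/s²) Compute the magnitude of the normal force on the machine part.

N ≈ 44.9 N

Take axes along and perpendicular to the incline. Weight components: W sin 50.1° = 1534 N down-slope, W cos 50.1° = 1283 N into the surface.
Along incline: T cos 38.9° = W sin 50.1° → T = 1972 N.
Perpendicular: N = W cos 50.1° − T sin 38.9° = 44.85 N.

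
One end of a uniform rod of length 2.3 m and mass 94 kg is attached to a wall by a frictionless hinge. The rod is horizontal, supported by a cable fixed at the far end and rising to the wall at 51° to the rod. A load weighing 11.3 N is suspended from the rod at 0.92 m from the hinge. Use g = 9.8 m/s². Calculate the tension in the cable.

Take torques about the hinge: T sin 51° · 2.3 = 94×9.8×1.15 + 11.3×0.92 = 1069.8 N·m.
So T = 1069.8 / (0.7771 × 2.3) = 598.5 N.

T ≈ 598 N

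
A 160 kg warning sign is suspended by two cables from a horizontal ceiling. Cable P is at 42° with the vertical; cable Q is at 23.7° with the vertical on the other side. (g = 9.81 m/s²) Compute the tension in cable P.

Angles from the horizontal: cable P is 90° − 42° = 48°, cable Q is 90° − 23.7° = 66.3°.
Weight W = 160 × 9.81 = 1570 N acts straight down.
Horizontal: T_P cos 48° = T_Q cos 66.3°  →  T_Q = 1.665 T_P.
Vertical: T_P sin 48° + T_Q sin 66.3° = 1570.
Substituting the horizontal relation into the vertical equation gives 2.267 T_P = 1570, so T_P = 692.2 N.

T_P ≈ 692 N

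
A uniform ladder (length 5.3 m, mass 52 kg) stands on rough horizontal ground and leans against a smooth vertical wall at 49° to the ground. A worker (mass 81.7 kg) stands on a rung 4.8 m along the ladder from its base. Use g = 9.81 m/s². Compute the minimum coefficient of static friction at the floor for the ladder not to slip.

μ_min ≈ 0.650

ΣF_y = 0: N_floor = 52×9.81 + 81.7×9.81 = 1311.6 N.
Torques about the foot: N_wall · 5.3 sin 49° = 52×9.81×2.65 cos 49° + 81.7×9.81×4.8 cos 49° → N_wall = 852.71 N.
ΣF_x = 0: f_floor = N_wall = 852.71 N.
μ_min = f_floor / N_floor = 852.71 / 1311.6 = 0.6501.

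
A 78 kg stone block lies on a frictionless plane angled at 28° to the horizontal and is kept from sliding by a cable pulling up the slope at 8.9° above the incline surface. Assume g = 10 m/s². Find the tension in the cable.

T ≈ 371 N

Take axes along and perpendicular to the incline. Weight components: W sin 28° = 366.2 N down-slope, W cos 28° = 688.7 N into the surface.
Along incline: T cos 8.9° = W sin 28° → T = 370.7 N.
Perpendicular: N = W cos 28° − T sin 8.9° = 631.4 N.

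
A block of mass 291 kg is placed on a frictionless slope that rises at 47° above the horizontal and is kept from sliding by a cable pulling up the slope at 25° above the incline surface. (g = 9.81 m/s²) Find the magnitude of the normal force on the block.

N ≈ 973 N

Take axes along and perpendicular to the incline. Weight components: W sin 47° = 2088 N down-slope, W cos 47° = 1947 N into the surface.
Along incline: T cos 25° = W sin 47° → T = 2304 N.
Perpendicular: N = W cos 47° − T sin 25° = 973.3 N.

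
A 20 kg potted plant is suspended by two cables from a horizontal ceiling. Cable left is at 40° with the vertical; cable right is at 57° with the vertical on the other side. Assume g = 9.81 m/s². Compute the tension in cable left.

T_left ≈ 166 N

Angles from the horizontal: cable left is 90° − 40° = 50°, cable right is 90° − 57° = 33°.
Weight W = 20 × 9.81 = 196.2 N acts straight down.
Horizontal: T_left cos 50° = T_right cos 33°  →  T_right = 0.7664 T_left.
Vertical: T_left sin 50° + T_right sin 33° = 196.2.
Substituting the horizontal relation into the vertical equation gives 1.183 T_left = 196.2, so T_left = 165.8 N.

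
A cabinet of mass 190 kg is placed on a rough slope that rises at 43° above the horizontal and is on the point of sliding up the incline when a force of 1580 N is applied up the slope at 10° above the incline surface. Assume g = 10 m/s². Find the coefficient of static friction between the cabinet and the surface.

On the verge of sliding up the incline, friction is at its maximum μN and acts down the slope.
Perpendicular to incline: N = W cos 43° − P sin 10° = 1390 − 274.4 = 1115 N.
Along incline: P cos 10° − μN = W sin 43° → μ = −(W sin 43° − P cos 10°) / N = 0.2333.

μ ≈ 0.233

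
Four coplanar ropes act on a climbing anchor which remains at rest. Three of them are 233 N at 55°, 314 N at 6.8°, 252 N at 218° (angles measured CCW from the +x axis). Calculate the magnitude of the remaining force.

F ≈ 257 N

Sum the known components: ΣF_x = 246.9 N, ΣF_y = 72.89 N.
For equilibrium the remaining force must supply (−ΣF_x, −ΣF_y) = (-246.9, -72.89) N.
Magnitude = √((-246.9)² + (-72.89)²) = 257.4 N; direction = atan2(-72.89, -246.9) = 196.5°.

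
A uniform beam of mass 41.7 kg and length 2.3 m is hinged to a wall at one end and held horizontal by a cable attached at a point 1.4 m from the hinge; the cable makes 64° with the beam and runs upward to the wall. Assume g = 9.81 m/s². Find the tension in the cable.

T ≈ 374 N

Take torques about the hinge: T sin 64° · 1.4 = 41.7×9.81×1.15 = 470.44 N·m.
So T = 470.44 / (0.8988 × 1.4) = 373.86 N.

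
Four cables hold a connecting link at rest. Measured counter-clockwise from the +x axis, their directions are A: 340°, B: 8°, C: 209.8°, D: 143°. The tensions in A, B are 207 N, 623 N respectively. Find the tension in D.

Resolve: ΣF_x = 207 cos 340° + 623 cos 8° + T_C cos 209.8° + T_D cos 143° = 0.
        ΣF_y = 207 sin 340° + 623 sin 8° + T_C sin 209.8° + T_D sin 143° = 0.
The known terms sum to (811.5, 15.91) N, so -0.8678 T_C − 0.7986 T_D = -811.5 and -0.4970 T_C + 0.6018 T_D = -15.91.
Solving simultaneously: T_C = 545.1 N, T_D = 423.7 N.

T_D ≈ 424 N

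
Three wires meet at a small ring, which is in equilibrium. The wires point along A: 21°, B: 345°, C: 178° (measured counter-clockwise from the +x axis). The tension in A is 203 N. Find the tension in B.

T_B ≈ 353 N

Resolve: ΣF_x = 203 cos 21° + T_B cos 345° + T_C cos 178° = 0.
        ΣF_y = 203 sin 21° + T_B sin 345° + T_C sin 178° = 0.
The known terms sum to (189.5, 72.75) N, so 0.9659 T_B − 0.9994 T_C = -189.5 and -0.2588 T_B + 0.0349 T_C = -72.75.
Solving simultaneously: T_B = 352.6 N, T_C = 530.4 N.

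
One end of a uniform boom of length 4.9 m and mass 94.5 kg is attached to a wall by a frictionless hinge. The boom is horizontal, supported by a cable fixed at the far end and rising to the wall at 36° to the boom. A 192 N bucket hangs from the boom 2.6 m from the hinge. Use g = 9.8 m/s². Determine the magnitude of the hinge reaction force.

|H| ≈ 954 N

Take torques about the hinge: T sin 36° · 4.9 = 94.5×9.8×2.45 + 192×2.6 = 2768.1 N·m.
So T = 2768.1 / (0.5878 × 4.9) = 961.11 N.
ΣF_x = 0: H_x = T cos 36° = 777.56 N.
ΣF_y = 0: H_y = (94.5×9.8 + 192) − T sin 36° = 1118.1 − 564.93 = 553.17 N.
|H| = √(H_x² + H_y²) = √((777.56)² + (553.17)²) = 954.25 N.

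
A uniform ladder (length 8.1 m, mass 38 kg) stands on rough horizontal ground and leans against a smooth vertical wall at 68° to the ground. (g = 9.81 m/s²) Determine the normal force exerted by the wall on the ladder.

N_wall ≈ 75.3 N

Torques about the foot: N_wall · 8.1 sin 68° = 38×9.81×4.05 cos 68° → N_wall = 75.306 N.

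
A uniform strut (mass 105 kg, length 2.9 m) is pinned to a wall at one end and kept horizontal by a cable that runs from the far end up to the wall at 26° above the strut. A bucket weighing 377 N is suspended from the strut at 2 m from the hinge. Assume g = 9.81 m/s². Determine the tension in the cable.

Take torques about the hinge: T sin 26° · 2.9 = 105×9.81×1.45 + 377×2 = 2247.6 N·m.
So T = 2247.6 / (0.4384 × 2.9) = 1768 N.

T ≈ 1770 N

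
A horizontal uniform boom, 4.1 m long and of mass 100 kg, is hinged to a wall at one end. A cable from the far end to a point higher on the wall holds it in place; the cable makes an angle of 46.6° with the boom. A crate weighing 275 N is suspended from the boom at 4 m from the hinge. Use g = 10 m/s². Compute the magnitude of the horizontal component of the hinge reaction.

H_x ≈ 727 N

Take torques about the hinge: T sin 46.6° · 4.1 = 100×10×2.05 + 275×4 = 3150 N·m.
So T = 3150 / (0.7266 × 4.1) = 1057.4 N.
ΣF_x = 0: H_x = T cos 46.6° = 726.54 N.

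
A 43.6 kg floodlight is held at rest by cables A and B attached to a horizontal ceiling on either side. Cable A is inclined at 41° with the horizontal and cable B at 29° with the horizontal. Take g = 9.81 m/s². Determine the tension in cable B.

Weight W = 43.6 × 9.81 = 427.7 N acts straight down.
Horizontal: T_A cos 41° = T_B cos 29°  →  T_A = 1.159 T_B.
Vertical: T_A sin 41° + T_B sin 29° = 427.7.
Substituting the horizontal relation into the vertical equation gives 1.245 T_B = 427.7, so T_B = 343.5 N.

T_B ≈ 344 N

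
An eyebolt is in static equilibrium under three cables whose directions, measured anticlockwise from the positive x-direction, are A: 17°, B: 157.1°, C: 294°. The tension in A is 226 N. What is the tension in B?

Resolve: ΣF_x = 226 cos 17° + T_B cos 157.1° + T_C cos 294° = 0.
        ΣF_y = 226 sin 17° + T_B sin 157.1° + T_C sin 294° = 0.
The known terms sum to (216.1, 66.08) N, so -0.9212 T_B + 0.4067 T_C = -216.1 and 0.3891 T_B − 0.9135 T_C = -66.08.
Solving simultaneously: T_B = 328.3 N, T_C = 212.2 N.

T_B ≈ 328 N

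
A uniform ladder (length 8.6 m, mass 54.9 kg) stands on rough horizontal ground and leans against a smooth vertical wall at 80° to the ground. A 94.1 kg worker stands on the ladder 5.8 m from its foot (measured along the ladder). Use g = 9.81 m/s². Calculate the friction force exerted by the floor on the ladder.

Torques about the foot: N_wall · 8.6 sin 80° = 54.9×9.81×4.3 cos 80° + 94.1×9.81×5.8 cos 80° → N_wall = 157.26 N.
ΣF_x = 0: f_floor = N_wall = 157.26 N.

f ≈ 157 N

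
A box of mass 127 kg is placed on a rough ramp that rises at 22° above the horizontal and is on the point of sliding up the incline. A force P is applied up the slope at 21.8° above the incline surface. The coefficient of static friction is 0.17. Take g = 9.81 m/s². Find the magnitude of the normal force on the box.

N ≈ 907 N

On the verge of sliding up the incline, friction equals μN and acts down the slope.
Perpendicular: N + P sin 21.8° = W cos 22° = 1155 N.
Along incline: P cos 21.8° = W sin 22° + μN  with W sin 22° = 466.7 N.
Solving the pair for P and N: P = 668.7 N, N = 906.8 N (and f = μN = 154.2 N).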